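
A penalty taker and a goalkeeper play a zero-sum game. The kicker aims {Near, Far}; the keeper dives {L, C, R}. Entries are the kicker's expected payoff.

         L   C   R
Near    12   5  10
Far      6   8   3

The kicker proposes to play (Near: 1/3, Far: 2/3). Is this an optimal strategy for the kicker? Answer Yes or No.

Against L this mix gives (1/3)·12 + (2/3)·6 = 8.
Against C this mix gives (1/3)·5 + (2/3)·8 = 7.
Against R this mix gives (1/3)·10 + (2/3)·3 = 16/3.
The keeper will play R, holding the kicker to 16/3. Shifting weight toward the row that does better against R would raise this floor (the equalizing mix achieves 13/2 against both R and C), so the proposed strategy is not optimal.

No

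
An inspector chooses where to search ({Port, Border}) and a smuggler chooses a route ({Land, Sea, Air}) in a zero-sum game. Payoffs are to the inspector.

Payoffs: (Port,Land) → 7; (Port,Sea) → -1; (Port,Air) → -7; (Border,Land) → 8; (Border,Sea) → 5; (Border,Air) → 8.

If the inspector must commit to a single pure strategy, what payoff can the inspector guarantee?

5

Row minima: Port → -7, Border → 5.
The best of these is 5.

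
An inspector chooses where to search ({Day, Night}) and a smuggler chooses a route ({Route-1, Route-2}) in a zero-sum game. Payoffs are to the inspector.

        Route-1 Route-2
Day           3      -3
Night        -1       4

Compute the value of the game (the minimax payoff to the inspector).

Row minima: Day → -3, Night → -1; maximin = -1.
Column maxima: Route-1 → 3, Route-2 → 4; minimax = 3.
-1 ≠ 3, so there is no saddle point; optimal play is mixed.
Let the inspector play Day with probability p. Expected payoff against Route-1: 3p + (-1)(1−p) = 4p − 1; against Route-2: (-3)p + 4(1−p) = −7p + 4.
Setting these equal: 4p − 1 = −7p + 4 ⇒ 11p = 5 ⇒ p = 5/11, and the value is (4)·(5/11) − 1 = 9/11.
For the smuggler: with q = P(Route-1), equating Day's and Night's payoffs gives 6q − 3 = −5q + 4 ⇒ q = 7/11.

9/11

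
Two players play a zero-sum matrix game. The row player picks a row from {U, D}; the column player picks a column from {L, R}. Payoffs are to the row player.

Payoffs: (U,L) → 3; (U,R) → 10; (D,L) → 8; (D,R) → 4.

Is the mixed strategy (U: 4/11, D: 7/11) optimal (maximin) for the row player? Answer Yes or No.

Against L this mix gives (4/11)·3 + (7/11)·8 = 68/11.
Against R this mix gives (4/11)·10 + (7/11)·4 = 68/11.
All of the column player's active replies (L, R) yield 68/11, and no column does worse for the row player. The mix makes the column player indifferent and guarantees 68/11, so it is optimal.

Yes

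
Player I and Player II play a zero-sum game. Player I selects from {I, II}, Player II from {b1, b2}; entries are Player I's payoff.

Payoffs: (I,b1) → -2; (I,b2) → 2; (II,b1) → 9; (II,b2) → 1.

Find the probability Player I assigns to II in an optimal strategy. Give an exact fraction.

1/3

Row minima: I → -2, II → 1; maximin = 1.
Column maxima: b1 → 9, b2 → 2; minimax = 2.
1 ≠ 2, so there is no saddle point; optimal play is mixed.
Let Player I play I with probability p. Expected payoff against b1: (-2)p + 9(1−p) = −11p + 9; against b2: 2p + 1(1−p) = p + 1.
Setting these equal: −11p + 9 = p + 1 ⇒ −12p = -8 ⇒ p = 2/3, and the value is (-11)·(2/3) + 9 = 5/3.
For Player II: with q = P(b1), equating I's and II's payoffs gives −4q + 2 = 8q + 1 ⇒ q = 1/12.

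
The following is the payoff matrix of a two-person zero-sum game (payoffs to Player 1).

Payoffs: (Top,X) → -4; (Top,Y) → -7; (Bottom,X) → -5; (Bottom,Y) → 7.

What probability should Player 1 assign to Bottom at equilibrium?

1/5

Row minima: Top → -7, Bottom → -5; maximin = -5.
Column maxima: X → -4, Y → 7; minimax = -4.
-5 ≠ -4, so there is no saddle point; optimal play is mixed.
Let Player 1 play Top with probability p. Expected payoff against X: (-4)p + (-5)(1−p) = p − 5; against Y: (-7)p + 7(1−p) = −14p + 7.
Setting these equal: p − 5 = −14p + 7 ⇒ 15p = 12 ⇒ p = 4/5, and the value is (1)·(4/5) − 5 = -21/5.
For Player 2: with q = P(X), equating Top's and Bottom's payoffs gives 3q − 7 = −12q + 7 ⇒ q = 14/15.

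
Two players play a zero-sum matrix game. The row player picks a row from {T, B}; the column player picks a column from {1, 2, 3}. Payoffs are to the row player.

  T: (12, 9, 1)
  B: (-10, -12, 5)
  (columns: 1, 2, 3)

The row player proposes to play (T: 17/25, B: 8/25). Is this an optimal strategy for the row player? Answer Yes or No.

Against 1 this mix gives (17/25)·12 + (8/25)·(-10) = 124/25.
Against 2 this mix gives (17/25)·9 + (8/25)·(-12) = 57/25.
Against 3 this mix gives (17/25)·1 + (8/25)·5 = 57/25.
All of the column player's active replies (2, 3) yield 57/25, and no column does worse for the row player. The mix makes the column player indifferent and guarantees 57/25, so it is optimal.

Yes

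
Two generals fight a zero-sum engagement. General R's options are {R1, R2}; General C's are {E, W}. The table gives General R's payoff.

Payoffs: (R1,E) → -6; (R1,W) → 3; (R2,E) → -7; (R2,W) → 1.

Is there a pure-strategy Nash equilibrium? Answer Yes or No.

Row minima: R1 → -6, R2 → -7; maximin = -6.
Column maxima: E → -6, W → 3; minimax = -6.
maximin = minimax = -6, so a saddle point exists.

Yes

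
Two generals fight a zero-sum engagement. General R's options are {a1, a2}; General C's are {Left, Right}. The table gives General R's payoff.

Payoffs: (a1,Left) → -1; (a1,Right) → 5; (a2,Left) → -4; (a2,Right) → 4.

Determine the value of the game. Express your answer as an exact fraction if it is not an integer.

-1

Row minima: a1 → -1, a2 → -4; maximin = -1.
Column maxima: Left → -1, Right → 5; minimax = -1.
Since maximin = minimax = -1, there is a saddle point and the value is -1.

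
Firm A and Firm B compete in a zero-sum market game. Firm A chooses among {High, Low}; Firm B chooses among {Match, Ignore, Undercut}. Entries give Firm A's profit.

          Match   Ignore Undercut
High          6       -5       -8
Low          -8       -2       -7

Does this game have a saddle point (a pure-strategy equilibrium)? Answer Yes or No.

Row minima: High → -8, Low → -8; maximin = -8.
Column maxima: Match → 6, Ignore → -2, Undercut → -7; minimax = -7.
-8 ≠ -7, so no pure-strategy equilibrium exists.

No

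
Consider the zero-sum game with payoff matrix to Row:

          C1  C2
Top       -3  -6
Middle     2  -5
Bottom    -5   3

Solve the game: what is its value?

Row minima: Top → -6, Middle → -5, Bottom → -5; maximin = -5.
Column maxima: C1 → 2, C2 → 3; minimax = 2.
-5 ≠ 2, so there is no saddle point; optimal play is mixed.
Top is strictly dominated by Middle, so Row never plays it.
On the remaining 2×2 (Middle, Bottom vs C1, C2):
Let Row play Middle with probability p. Expected payoff against C1: 2p + (-5)(1−p) = 7p − 5; against C2: (-5)p + 3(1−p) = −8p + 3.
Setting these equal: 7p − 5 = −8p + 3 ⇒ 15p = 8 ⇒ p = 8/15, and the value is (7)·(8/15) − 5 = -19/15.
For Column: with q = P(C1), equating Middle's and Bottom's payoffs gives 7q − 5 = −8q + 3 ⇒ q = 8/15.

-19/15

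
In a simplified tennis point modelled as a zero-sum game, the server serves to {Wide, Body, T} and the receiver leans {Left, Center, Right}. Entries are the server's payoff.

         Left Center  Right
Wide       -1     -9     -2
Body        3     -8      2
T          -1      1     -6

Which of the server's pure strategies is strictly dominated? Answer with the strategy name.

Body gives a strictly higher payoff than Wide against every column: 3 > -1, -8 > -9, 2 > -2.
So Wide is strictly dominated and the server never plays it.

Wide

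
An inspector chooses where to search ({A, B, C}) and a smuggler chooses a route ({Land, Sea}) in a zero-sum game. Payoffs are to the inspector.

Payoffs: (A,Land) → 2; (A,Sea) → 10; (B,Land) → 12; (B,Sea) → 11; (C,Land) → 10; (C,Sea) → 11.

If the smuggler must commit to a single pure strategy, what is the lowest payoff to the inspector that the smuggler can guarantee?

11

Column maxima: Land → 12, Sea → 11.
The smallest of these is 11.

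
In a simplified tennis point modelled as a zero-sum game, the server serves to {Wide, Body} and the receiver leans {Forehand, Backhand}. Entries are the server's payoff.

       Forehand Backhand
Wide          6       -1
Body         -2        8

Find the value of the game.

Row minima: Wide → -1, Body → -2; maximin = -1.
Column maxima: Forehand → 6, Backhand → 8; minimax = 6.
-1 ≠ 6, so there is no saddle point; optimal play is mixed.
Let the server play Wide with probability p. Expected payoff against Forehand: 6p + (-2)(1−p) = 8p − 2; against Backhand: (-1)p + 8(1−p) = −9p + 8.
Setting these equal: 8p − 2 = −9p + 8 ⇒ 17p = 10 ⇒ p = 10/17, and the value is (8)·(10/17) − 2 = 46/17.
For the receiver: with q = P(Forehand), equating Wide's and Body's payoffs gives 7q − 1 = −10q + 8 ⇒ q = 9/17.

46/17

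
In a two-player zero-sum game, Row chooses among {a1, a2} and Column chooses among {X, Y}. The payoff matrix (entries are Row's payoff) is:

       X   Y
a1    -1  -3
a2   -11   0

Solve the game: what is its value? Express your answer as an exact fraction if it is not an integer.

Row minima: a1 → -3, a2 → -11; maximin = -3.
Column maxima: X → -1, Y → 0; minimax = -1.
-3 ≠ -1, so there is no saddle point; optimal play is mixed.
Let Row play a1 with probability p. Expected payoff against X: (-1)p + (-11)(1−p) = 10p − 11; against Y: (-3)p + 0(1−p) = −3p.
Setting these equal: 10p − 11 = −3p ⇒ 13p = 11 ⇒ p = 11/13, and the value is (10)·(11/13) − 11 = -33/13.
For Column: with q = P(X), equating a1's and a2's payoffs gives 2q − 3 = −11q ⇒ q = 3/13.

-33/13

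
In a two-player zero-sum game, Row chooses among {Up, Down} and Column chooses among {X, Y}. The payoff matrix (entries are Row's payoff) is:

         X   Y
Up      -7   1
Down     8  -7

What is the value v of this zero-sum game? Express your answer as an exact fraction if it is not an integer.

Row minima: Up → -7, Down → -7; maximin = -7.
Column maxima: X → 8, Y → 1; minimax = 1.
-7 ≠ 1, so there is no saddle point; optimal play is mixed.
Let Row play Up with probability p. Expected payoff against X: (-7)p + 8(1−p) = −15p + 8; against Y: 1p + (-7)(1−p) = 8p − 7.
Setting these equal: −15p + 8 = 8p − 7 ⇒ −23p = -15 ⇒ p = 15/23, and the value is (-15)·(15/23) + 8 = -41/23.
For Column: with q = P(X), equating Up's and Down's payoffs gives −8q + 1 = 15q − 7 ⇒ q = 8/23.

-41/23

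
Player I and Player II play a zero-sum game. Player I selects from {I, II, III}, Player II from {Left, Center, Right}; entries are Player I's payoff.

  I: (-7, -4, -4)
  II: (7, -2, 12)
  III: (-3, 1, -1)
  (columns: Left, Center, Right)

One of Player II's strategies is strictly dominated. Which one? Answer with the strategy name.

Right

Left holds Player I's payoff strictly below Right in every row: -7 < -4, 7 < 12, -3 < -1.
So Right is strictly dominated for Player II.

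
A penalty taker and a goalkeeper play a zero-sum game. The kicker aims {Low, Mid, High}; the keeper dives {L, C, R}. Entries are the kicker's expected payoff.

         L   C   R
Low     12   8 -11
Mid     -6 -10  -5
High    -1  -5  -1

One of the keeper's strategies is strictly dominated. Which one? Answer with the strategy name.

C holds the kicker's payoff strictly below L in every row: 8 < 12, -10 < -6, -5 < -1.
So L is strictly dominated for the keeper.

L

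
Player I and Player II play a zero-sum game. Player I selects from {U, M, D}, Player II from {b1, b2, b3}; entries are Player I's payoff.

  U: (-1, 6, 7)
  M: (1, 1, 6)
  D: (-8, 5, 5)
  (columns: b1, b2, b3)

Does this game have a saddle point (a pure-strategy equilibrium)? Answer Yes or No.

Row minima: U → -1, M → 1, D → -8; maximin = 1.
Column maxima: b1 → 1, b2 → 6, b3 → 7; minimax = 1.
maximin = minimax = 1, so a saddle point exists.

Yes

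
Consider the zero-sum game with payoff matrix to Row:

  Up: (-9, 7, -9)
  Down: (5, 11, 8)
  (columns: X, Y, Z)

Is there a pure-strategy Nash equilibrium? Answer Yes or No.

Yes

Row minima: Up → -9, Down → 5; maximin = 5.
Column maxima: X → 5, Y → 11, Z → 8; minimax = 5.
maximin = minimax = 5, so a saddle point exists.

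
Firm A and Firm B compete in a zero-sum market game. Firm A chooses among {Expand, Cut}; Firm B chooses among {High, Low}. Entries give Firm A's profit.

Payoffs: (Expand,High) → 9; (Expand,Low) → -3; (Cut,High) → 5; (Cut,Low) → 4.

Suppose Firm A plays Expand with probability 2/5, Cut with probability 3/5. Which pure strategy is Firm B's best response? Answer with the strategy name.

If Firm B plays High, Firm A's expected payoff is (2/5)·9 + (3/5)·5 = 33/5.
If Firm B plays Low, Firm A's expected payoff is (2/5)·(-3) + (3/5)·4 = 6/5.
Firm B minimizes Firm A's payoff; the smallest is 6/5, so the best response is Low.

Low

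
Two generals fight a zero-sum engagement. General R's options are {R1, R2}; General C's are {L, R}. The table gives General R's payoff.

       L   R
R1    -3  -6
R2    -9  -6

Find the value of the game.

-6

Row minima: R1 → -6, R2 → -9; maximin = -6.
Column maxima: L → -3, R → -6; minimax = -6.
Since maximin = minimax = -6, there is a saddle point and the value is -6.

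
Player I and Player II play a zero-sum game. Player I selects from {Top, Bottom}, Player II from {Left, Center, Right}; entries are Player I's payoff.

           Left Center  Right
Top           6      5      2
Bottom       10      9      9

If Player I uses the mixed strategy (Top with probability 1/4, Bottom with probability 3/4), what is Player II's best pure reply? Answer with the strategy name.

If Player II plays Left, Player I's expected payoff is (1/4)·6 + (3/4)·10 = 9.
If Player II plays Center, Player I's expected payoff is (1/4)·5 + (3/4)·9 = 8.
If Player II plays Right, Player I's expected payoff is (1/4)·2 + (3/4)·9 = 29/4.
Player II minimizes Player I's payoff; the smallest is 29/4, so the best response is Right.

Right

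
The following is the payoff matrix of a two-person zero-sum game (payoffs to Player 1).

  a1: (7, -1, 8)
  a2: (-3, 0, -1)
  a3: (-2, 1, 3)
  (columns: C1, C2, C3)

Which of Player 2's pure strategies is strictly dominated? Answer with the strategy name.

C1 holds Player 1's payoff strictly below C3 in every row: 7 < 8, -3 < -1, -2 < 3.
So C3 is strictly dominated for Player 2.

C3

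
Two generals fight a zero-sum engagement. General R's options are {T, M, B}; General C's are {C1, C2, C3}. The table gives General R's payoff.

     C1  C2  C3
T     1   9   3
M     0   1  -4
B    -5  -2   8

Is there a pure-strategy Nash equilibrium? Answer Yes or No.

Row minima: T → 1, M → -4, B → -5; maximin = 1.
Column maxima: C1 → 1, C2 → 9, C3 → 8; minimax = 1.
maximin = minimax = 1, so a saddle point exists.

Yes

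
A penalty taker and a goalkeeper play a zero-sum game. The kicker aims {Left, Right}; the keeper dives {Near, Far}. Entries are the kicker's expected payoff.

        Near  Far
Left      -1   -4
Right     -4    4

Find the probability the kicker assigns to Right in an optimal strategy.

3/11

Row minima: Left → -4, Right → -4; maximin = -4.
Column maxima: Near → -1, Far → 4; minimax = -1.
-4 ≠ -1, so there is no saddle point; optimal play is mixed.
Let the kicker play Left with probability p. Expected payoff against Near: (-1)p + (-4)(1−p) = 3p − 4; against Far: (-4)p + 4(1−p) = −8p + 4.
Setting these equal: 3p − 4 = −8p + 4 ⇒ 11p = 8 ⇒ p = 8/11, and the value is (3)·(8/11) − 4 = -20/11.
For the keeper: with q = P(Near), equating Left's and Right's payoffs gives 3q − 4 = −8q + 4 ⇒ q = 8/11.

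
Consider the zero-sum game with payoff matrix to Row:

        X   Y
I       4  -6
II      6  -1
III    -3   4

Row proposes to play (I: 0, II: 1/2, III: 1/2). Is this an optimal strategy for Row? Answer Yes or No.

Against X this mix gives (1/2)·6 + (1/2)·(-3) = 3/2.
Against Y this mix gives (1/2)·(-1) + (1/2)·4 = 3/2.
All of Column's active replies (X, Y) yield 3/2, and no column does worse for Row. The mix makes Column indifferent and guarantees 3/2, so it is optimal.

Yes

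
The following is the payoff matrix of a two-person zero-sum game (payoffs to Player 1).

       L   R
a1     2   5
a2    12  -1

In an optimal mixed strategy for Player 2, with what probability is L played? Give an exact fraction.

Row minima: a1 → 2, a2 → -1; maximin = 2.
Column maxima: L → 12, R → 5; minimax = 5.
2 ≠ 5, so there is no saddle point; optimal play is mixed.
Let Player 1 play a1 with probability p. Expected payoff against L: 2p + 12(1−p) = −10p + 12; against R: 5p + (-1)(1−p) = 6p − 1.
Setting these equal: −10p + 12 = 6p − 1 ⇒ −16p = -13 ⇒ p = 13/16, and the value is (-10)·(13/16) + 12 = 31/8.
For Player 2: with q = P(L), equating a1's and a2's payoffs gives −3q + 5 = 13q − 1 ⇒ q = 3/8.

3/8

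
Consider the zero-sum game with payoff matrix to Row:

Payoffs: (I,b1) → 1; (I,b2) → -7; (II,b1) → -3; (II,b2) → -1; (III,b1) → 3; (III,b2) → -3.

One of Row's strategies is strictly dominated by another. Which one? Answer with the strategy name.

III gives a strictly higher payoff than I against every column: 3 > 1, -3 > -7.
So I is strictly dominated and Row never plays it.

I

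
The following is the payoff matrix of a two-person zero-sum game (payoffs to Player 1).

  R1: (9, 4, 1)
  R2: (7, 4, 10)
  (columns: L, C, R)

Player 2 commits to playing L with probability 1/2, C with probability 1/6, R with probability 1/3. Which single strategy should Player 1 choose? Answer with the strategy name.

R2

Expected payoff of R1: (1/2)·9 + (1/6)·4 + (1/3)·1 = 11/2.
Expected payoff of R2: (1/2)·7 + (1/6)·4 + (1/3)·10 = 15/2.
The largest is 15/2, so Player 1's best response is R2.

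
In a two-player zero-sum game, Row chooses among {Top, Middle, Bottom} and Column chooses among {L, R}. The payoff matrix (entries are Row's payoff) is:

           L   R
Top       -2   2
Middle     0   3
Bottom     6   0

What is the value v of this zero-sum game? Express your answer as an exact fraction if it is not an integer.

Row minima: Top → -2, Middle → 0, Bottom → 0; maximin = 0.
Column maxima: L → 6, R → 3; minimax = 3.
0 ≠ 3, so there is no saddle point; optimal play is mixed.
Top is strictly dominated by Middle, so Row never plays it.
On the remaining 2×2 (Middle, Bottom vs L, R):
Let Row play Middle with probability p. Expected payoff against L: 0p + 6(1−p) = −6p + 6; against R: 3p + 0(1−p) = 3p.
Setting these equal: −6p + 6 = 3p ⇒ −9p = -6 ⇒ p = 2/3, and the value is (-6)·(2/3) + 6 = 2.
For Column: with q = P(L), equating Middle's and Bottom's payoffs gives −3q + 3 = 6q ⇒ q = 1/3.

2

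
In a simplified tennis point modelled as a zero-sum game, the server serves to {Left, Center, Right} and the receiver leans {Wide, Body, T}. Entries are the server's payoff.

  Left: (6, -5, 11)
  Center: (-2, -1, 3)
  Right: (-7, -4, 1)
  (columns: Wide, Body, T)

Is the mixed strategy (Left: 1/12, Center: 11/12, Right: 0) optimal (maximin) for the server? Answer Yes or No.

Yes

Against Wide this mix gives (1/12)·6 + (11/12)·(-2) = -4/3.
Against Body this mix gives (1/12)·(-5) + (11/12)·(-1) = -4/3.
Against T this mix gives (1/12)·11 + (11/12)·3 = 11/3.
All of the receiver's active replies (Wide, Body) yield -4/3, and no column does worse for the server. The mix makes the receiver indifferent and guarantees -4/3, so it is optimal.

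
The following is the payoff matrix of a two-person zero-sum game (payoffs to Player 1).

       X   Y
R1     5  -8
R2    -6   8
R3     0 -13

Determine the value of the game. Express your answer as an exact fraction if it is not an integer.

Row minima: R1 → -8, R2 → -6, R3 → -13; maximin = -6.
Column maxima: X → 5, Y → 8; minimax = 5.
-6 ≠ 5, so there is no saddle point; optimal play is mixed.
R3 is strictly dominated by R1, so Player 1 never plays it.
On the remaining 2×2 (R1, R2 vs X, Y):
Let Player 1 play R1 with probability p. Expected payoff against X: 5p + (-6)(1−p) = 11p − 6; against Y: (-8)p + 8(1−p) = −16p + 8.
Setting these equal: 11p − 6 = −16p + 8 ⇒ 27p = 14 ⇒ p = 14/27, and the value is (11)·(14/27) − 6 = -8/27.
For Player 2: with q = P(X), equating R1's and R2's payoffs gives 13q − 8 = −14q + 8 ⇒ q = 16/27.

-8/27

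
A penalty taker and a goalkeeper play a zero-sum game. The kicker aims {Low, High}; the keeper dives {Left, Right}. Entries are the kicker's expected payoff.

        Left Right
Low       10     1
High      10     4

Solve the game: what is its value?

Row minima: Low → 1, High → 4; maximin = 4.
Column maxima: Left → 10, Right → 4; minimax = 4.
Since maximin = minimax = 4, there is a saddle point and the value is 4.

4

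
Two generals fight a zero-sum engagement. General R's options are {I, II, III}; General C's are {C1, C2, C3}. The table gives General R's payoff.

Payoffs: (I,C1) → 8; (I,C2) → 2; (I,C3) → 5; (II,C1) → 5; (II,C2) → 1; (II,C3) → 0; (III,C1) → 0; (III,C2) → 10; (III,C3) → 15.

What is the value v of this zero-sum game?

Row minima: I → 2, II → 0, III → 0; maximin = 2.
Column maxima: C1 → 8, C2 → 10, C3 → 15; minimax = 8.
2 ≠ 8, so there is no saddle point; optimal play is mixed.
II is strictly dominated by I, so General R never plays it.
With II eliminated, C3 is strictly dominated by C2 (it gives General R strictly more in every remaining row), so General C never plays it.
On the remaining 2×2 (I, III vs C1, C2):
Let General R play I with probability p. Expected payoff against C1: 8p + 0(1−p) = 8p; against C2: 2p + 10(1−p) = −8p + 10.
Setting these equal: 8p = −8p + 10 ⇒ 16p = 10 ⇒ p = 5/8, and the value is (8)·(5/8) = 5.
For General C: with q = P(C1), equating I's and III's payoffs gives 6q + 2 = −10q + 10 ⇒ q = 1/2.

5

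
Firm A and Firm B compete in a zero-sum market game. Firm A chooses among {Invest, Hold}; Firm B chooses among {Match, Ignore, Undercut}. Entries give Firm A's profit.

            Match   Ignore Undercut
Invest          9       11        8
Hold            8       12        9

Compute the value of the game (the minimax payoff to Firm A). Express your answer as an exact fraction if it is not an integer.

Row minima: Invest → 8, Hold → 8; maximin = 8.
Column maxima: Match → 9, Ignore → 12, Undercut → 9; minimax = 9.
8 ≠ 9, so there is no saddle point; optimal play is mixed.
Ignore is strictly dominated by Match (it gives Firm A strictly more in every row), so Firm B never plays it.
On the remaining 2×2 (Invest, Hold vs Match, Undercut):
Let Firm A play Invest with probability p. Expected payoff against Match: 9p + 8(1−p) = p + 8; against Undercut: 8p + 9(1−p) = −p + 9.
Setting these equal: p + 8 = −p + 9 ⇒ 2p = 1 ⇒ p = 1/2, and the value is (1)·(1/2) + 8 = 17/2.
For Firm B: with q = P(Match), equating Invest's and Hold's payoffs gives q + 8 = −q + 9 ⇒ q = 1/2.

17/2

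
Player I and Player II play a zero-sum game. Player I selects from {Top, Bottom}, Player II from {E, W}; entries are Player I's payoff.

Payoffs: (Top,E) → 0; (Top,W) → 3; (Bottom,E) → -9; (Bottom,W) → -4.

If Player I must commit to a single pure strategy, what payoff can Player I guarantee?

Row minima: Top → 0, Bottom → -9.
The best of these is 0.

0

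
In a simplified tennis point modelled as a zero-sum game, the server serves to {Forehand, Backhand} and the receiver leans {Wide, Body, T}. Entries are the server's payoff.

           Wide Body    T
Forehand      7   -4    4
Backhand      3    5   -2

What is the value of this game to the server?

4/5

Row minima: Forehand → -4, Backhand → -2; maximin = -2.
Column maxima: Wide → 7, Body → 5, T → 4; minimax = 4.
-2 ≠ 4, so there is no saddle point; optimal play is mixed.
Wide is strictly dominated by T (it gives the server strictly more in every row), so the receiver never plays it.
On the remaining 2×2 (Forehand, Backhand vs Body, T):
Let the server play Forehand with probability p. Expected payoff against Body: (-4)p + 5(1−p) = −9p + 5; against T: 4p + (-2)(1−p) = 6p − 2.
Setting these equal: −9p + 5 = 6p − 2 ⇒ −15p = -7 ⇒ p = 7/15, and the value is (-9)·(7/15) + 5 = 4/5.
For the receiver: with q = P(Body), equating Forehand's and Backhand's payoffs gives −8q + 4 = 7q − 2 ⇒ q = 2/5.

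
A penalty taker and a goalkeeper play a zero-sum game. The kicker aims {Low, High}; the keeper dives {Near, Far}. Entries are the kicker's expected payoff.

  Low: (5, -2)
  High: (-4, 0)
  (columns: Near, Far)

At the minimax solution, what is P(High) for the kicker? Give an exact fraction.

Row minima: Low → -2, High → -4; maximin = -2.
Column maxima: Near → 5, Far → 0; minimax = 0.
-2 ≠ 0, so there is no saddle point; optimal play is mixed.
Let the kicker play Low with probability p. Expected payoff against Near: 5p + (-4)(1−p) = 9p − 4; against Far: (-2)p + 0(1−p) = −2p.
Setting these equal: 9p − 4 = −2p ⇒ 11p = 4 ⇒ p = 4/11, and the value is (9)·(4/11) − 4 = -8/11.
For the keeper: with q = P(Near), equating Low's and High's payoffs gives 7q − 2 = −4q ⇒ q = 2/11.

7/11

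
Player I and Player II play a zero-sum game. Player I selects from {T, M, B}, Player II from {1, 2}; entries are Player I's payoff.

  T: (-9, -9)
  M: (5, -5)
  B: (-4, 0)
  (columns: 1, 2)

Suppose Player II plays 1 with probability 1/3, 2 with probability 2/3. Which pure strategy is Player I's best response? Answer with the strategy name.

B

Expected payoff of T: (1/3)·(-9) + (2/3)·(-9) = -9.
Expected payoff of M: (1/3)·5 + (2/3)·(-5) = -5/3.
Expected payoff of B: (1/3)·(-4) + (2/3)·0 = -4/3.
The largest is -4/3, so Player I's best response is B.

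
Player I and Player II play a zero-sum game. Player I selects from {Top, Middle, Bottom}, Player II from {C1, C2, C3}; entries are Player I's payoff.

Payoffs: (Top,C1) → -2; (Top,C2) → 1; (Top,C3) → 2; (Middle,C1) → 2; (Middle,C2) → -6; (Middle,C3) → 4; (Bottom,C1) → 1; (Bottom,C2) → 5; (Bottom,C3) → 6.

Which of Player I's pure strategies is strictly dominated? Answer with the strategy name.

Top

Bottom gives a strictly higher payoff than Top against every column: 1 > -2, 5 > 1, 6 > 2.
So Top is strictly dominated and Player I never plays it.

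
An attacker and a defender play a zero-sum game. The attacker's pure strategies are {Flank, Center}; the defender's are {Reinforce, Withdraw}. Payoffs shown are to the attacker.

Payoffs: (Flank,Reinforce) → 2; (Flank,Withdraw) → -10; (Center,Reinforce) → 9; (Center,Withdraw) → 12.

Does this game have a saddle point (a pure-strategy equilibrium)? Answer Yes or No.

Row minima: Flank → -10, Center → 9; maximin = 9.
Column maxima: Reinforce → 9, Withdraw → 12; minimax = 9.
maximin = minimax = 9, so a saddle point exists.

Yes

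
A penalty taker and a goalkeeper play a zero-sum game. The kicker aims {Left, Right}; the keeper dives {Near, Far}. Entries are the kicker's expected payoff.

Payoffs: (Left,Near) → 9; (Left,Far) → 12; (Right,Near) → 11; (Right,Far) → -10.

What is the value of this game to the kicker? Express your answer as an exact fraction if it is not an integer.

Row minima: Left → 9, Right → -10; maximin = 9.
Column maxima: Near → 11, Far → 12; minimax = 11.
9 ≠ 11, so there is no saddle point; optimal play is mixed.
Let the kicker play Left with probability p. Expected payoff against Near: 9p + 11(1−p) = −2p + 11; against Far: 12p + (-10)(1−p) = 22p − 10.
Setting these equal: −2p + 11 = 22p − 10 ⇒ −24p = -21 ⇒ p = 7/8, and the value is (-2)·(7/8) + 11 = 37/4.
For the keeper: with q = P(Near), equating Left's and Right's payoffs gives −3q + 12 = 21q − 10 ⇒ q = 11/12.

37/4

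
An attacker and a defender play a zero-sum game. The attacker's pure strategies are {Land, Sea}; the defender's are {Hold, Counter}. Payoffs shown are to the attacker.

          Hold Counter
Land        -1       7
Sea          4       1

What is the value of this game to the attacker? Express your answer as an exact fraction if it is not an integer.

Row minima: Land → -1, Sea → 1; maximin = 1.
Column maxima: Hold → 4, Counter → 7; minimax = 4.
1 ≠ 4, so there is no saddle point; optimal play is mixed.
Let the attacker play Land with probability p. Expected payoff against Hold: (-1)p + 4(1−p) = −5p + 4; against Counter: 7p + 1(1−p) = 6p + 1.
Setting these equal: −5p + 4 = 6p + 1 ⇒ −11p = -3 ⇒ p = 3/11, and the value is (-5)·(3/11) + 4 = 29/11.
For the defender: with q = P(Hold), equating Land's and Sea's payoffs gives −8q + 7 = 3q + 1 ⇒ q = 6/11.

29/11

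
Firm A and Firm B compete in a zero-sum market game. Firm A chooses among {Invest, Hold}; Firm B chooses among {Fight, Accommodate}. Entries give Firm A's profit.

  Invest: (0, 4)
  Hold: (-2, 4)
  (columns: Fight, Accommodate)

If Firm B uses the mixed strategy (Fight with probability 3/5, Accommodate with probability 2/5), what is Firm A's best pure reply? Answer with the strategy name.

Expected payoff of Invest: (3/5)·0 + (2/5)·4 = 8/5.
Expected payoff of Hold: (3/5)·(-2) + (2/5)·4 = 2/5.
The largest is 8/5, so Firm A's best response is Invest.

Invest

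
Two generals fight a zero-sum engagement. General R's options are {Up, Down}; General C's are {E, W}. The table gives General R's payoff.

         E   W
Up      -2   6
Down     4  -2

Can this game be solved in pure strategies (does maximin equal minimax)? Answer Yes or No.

Row minima: Up → -2, Down → -2; maximin = -2.
Column maxima: E → 4, W → 6; minimax = 4.
-2 ≠ 4, so no pure-strategy equilibrium exists.

No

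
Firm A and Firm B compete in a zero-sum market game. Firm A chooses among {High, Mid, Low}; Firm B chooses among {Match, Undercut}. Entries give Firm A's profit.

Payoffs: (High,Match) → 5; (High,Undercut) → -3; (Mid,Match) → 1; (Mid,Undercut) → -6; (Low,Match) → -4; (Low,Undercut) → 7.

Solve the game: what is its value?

Row minima: High → -3, Mid → -6, Low → -4; maximin = -3.
Column maxima: Match → 5, Undercut → 7; minimax = 5.
-3 ≠ 5, so there is no saddle point; optimal play is mixed.
Mid is strictly dominated by High, so Firm A never plays it.
On the remaining 2×2 (High, Low vs Match, Undercut):
Let Firm A play High with probability p. Expected payoff against Match: 5p + (-4)(1−p) = 9p − 4; against Undercut: (-3)p + 7(1−p) = −10p + 7.
Setting these equal: 9p − 4 = −10p + 7 ⇒ 19p = 11 ⇒ p = 11/19, and the value is (9)·(11/19) − 4 = 23/19.
For Firm B: with q = P(Match), equating High's and Low's payoffs gives 8q − 3 = −11q + 7 ⇒ q = 10/19.

23/19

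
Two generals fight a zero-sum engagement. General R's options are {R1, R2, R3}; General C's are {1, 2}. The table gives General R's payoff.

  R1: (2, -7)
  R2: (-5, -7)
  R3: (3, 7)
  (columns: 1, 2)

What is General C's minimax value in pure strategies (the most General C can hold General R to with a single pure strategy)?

Column maxima: 1 → 3, 2 → 7.
The smallest of these is 3.

3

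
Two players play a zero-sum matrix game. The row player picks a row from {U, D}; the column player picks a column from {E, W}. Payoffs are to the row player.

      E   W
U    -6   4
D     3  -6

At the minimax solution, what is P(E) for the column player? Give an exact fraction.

10/19

Row minima: U → -6, D → -6; maximin = -6.
Column maxima: E → 3, W → 4; minimax = 3.
-6 ≠ 3, so there is no saddle point; optimal play is mixed.
Let the row player play U with probability p. Expected payoff against E: (-6)p + 3(1−p) = −9p + 3; against W: 4p + (-6)(1−p) = 10p − 6.
Setting these equal: −9p + 3 = 10p − 6 ⇒ −19p = -9 ⇒ p = 9/19, and the value is (-9)·(9/19) + 3 = -24/19.
For the column player: with q = P(E), equating U's and D's payoffs gives −10q + 4 = 9q − 6 ⇒ q = 10/19.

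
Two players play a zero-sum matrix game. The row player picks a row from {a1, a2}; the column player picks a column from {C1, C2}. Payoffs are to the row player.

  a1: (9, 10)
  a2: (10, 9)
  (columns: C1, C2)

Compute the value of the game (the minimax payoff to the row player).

19/2

Row minima: a1 → 9, a2 → 9; maximin = 9.
Column maxima: C1 → 10, C2 → 10; minimax = 10.
9 ≠ 10, so there is no saddle point; optimal play is mixed.
Let the row player play a1 with probability p. Expected payoff against C1: 9p + 10(1−p) = −p + 10; against C2: 10p + 9(1−p) = p + 9.
Setting these equal: −p + 10 = p + 9 ⇒ −2p = -1 ⇒ p = 1/2, and the value is (-1)·(1/2) + 10 = 19/2.
For the column player: with q = P(C1), equating a1's and a2's payoffs gives −q + 10 = q + 9 ⇒ q = 1/2.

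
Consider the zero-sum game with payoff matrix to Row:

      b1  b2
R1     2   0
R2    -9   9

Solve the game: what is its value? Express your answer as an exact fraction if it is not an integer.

9/10

Row minima: R1 → 0, R2 → -9; maximin = 0.
Column maxima: b1 → 2, b2 → 9; minimax = 2.
0 ≠ 2, so there is no saddle point; optimal play is mixed.
Let Row play R1 with probability p. Expected payoff against b1: 2p + (-9)(1−p) = 11p − 9; against b2: 0p + 9(1−p) = −9p + 9.
Setting these equal: 11p − 9 = −9p + 9 ⇒ 20p = 18 ⇒ p = 9/10, and the value is (11)·(9/10) − 9 = 9/10.
For Column: with q = P(b1), equating R1's and R2's payoffs gives 2q = −18q + 9 ⇒ q = 9/20.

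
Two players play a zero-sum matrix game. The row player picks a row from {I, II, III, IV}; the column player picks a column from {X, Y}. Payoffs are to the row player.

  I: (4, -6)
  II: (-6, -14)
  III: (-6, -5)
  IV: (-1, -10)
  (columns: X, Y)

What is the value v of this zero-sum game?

Row minima: I → -6, II → -14, III → -6, IV → -10; maximin = -6.
Column maxima: X → 4, Y → -5; minimax = -5.
-6 ≠ -5, so there is no saddle point; optimal play is mixed.
II is strictly dominated by I, so the row player never plays it.
IV is strictly dominated by I, so the row player never plays it.
On the remaining 2×2 (I, III vs X, Y):
Let the row player play I with probability p. Expected payoff against X: 4p + (-6)(1−p) = 10p − 6; against Y: (-6)p + (-5)(1−p) = −p − 5.
Setting these equal: 10p − 6 = −p − 5 ⇒ 11p = 1 ⇒ p = 1/11, and the value is (10)·(1/11) − 6 = -56/11.
For the column player: with q = P(X), equating I's and III's payoffs gives 10q − 6 = −q − 5 ⇒ q = 1/11.

-56/11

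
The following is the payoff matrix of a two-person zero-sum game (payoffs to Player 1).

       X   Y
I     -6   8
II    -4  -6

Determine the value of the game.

Row minima: I → -6, II → -6; maximin = -6.
Column maxima: X → -4, Y → 8; minimax = -4.
-6 ≠ -4, so there is no saddle point; optimal play is mixed.
Let Player 1 play I with probability p. Expected payoff against X: (-6)p + (-4)(1−p) = −2p − 4; against Y: 8p + (-6)(1−p) = 14p − 6.
Setting these equal: −2p − 4 = 14p − 6 ⇒ −16p = -2 ⇒ p = 1/8, and the value is (-2)·(1/8) − 4 = -17/4.
For Player 2: with q = P(X), equating I's and II's payoffs gives −14q + 8 = 2q − 6 ⇒ q = 7/8.

-17/4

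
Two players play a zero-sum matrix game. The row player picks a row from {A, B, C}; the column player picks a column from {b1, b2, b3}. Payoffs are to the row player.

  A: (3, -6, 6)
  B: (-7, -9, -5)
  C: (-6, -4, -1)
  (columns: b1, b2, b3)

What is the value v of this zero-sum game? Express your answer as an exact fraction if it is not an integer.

-48/11

Row minima: A → -6, B → -9, C → -6; maximin = -6.
Column maxima: b1 → 3, b2 → -4, b3 → 6; minimax = -4.
-6 ≠ -4, so there is no saddle point; optimal play is mixed.
B is strictly dominated by A, so the row player never plays it.
b3 is strictly dominated by b1 (it gives the row player strictly more in every row), so the column player never plays it.
On the remaining 2×2 (A, C vs b1, b2):
Let the row player play A with probability p. Expected payoff against b1: 3p + (-6)(1−p) = 9p − 6; against b2: (-6)p + (-4)(1−p) = −2p − 4.
Setting these equal: 9p − 6 = −2p − 4 ⇒ 11p = 2 ⇒ p = 2/11, and the value is (9)·(2/11) − 6 = -48/11.
For the column player: with q = P(b1), equating A's and C's payoffs gives 9q − 6 = −2q − 4 ⇒ q = 2/11.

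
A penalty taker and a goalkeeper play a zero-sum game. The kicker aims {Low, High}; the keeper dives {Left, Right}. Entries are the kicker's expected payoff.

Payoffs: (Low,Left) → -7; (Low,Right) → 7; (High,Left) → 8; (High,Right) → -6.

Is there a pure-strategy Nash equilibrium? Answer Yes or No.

No

Row minima: Low → -7, High → -6; maximin = -6.
Column maxima: Left → 8, Right → 7; minimax = 7.
-6 ≠ 7, so no pure-strategy equilibrium exists.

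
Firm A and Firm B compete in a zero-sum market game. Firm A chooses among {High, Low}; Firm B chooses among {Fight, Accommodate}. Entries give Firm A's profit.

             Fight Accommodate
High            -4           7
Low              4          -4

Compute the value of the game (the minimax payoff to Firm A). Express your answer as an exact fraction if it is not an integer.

12/19

Row minima: High → -4, Low → -4; maximin = -4.
Column maxima: Fight → 4, Accommodate → 7; minimax = 4.
-4 ≠ 4, so there is no saddle point; optimal play is mixed.
Let Firm A play High with probability p. Expected payoff against Fight: (-4)p + 4(1−p) = −8p + 4; against Accommodate: 7p + (-4)(1−p) = 11p − 4.
Setting these equal: −8p + 4 = 11p − 4 ⇒ −19p = -8 ⇒ p = 8/19, and the value is (-8)·(8/19) + 4 = 12/19.
For Firm B: with q = P(Fight), equating High's and Low's payoffs gives −11q + 7 = 8q − 4 ⇒ q = 11/19.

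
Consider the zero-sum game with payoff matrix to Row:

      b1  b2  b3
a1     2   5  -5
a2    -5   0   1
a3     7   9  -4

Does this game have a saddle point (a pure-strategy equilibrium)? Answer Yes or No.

Row minima: a1 → -5, a2 → -5, a3 → -4; maximin = -4.
Column maxima: b1 → 7, b2 → 9, b3 → 1; minimax = 1.
-4 ≠ 1, so no pure-strategy equilibrium exists.

No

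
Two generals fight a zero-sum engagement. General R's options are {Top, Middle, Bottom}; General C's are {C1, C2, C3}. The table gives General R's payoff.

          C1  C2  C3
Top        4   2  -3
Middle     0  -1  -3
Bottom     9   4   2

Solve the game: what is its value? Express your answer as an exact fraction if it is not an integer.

Row minima: Top → -3, Middle → -3, Bottom → 2; maximin = 2.
Column maxima: C1 → 9, C2 → 4, C3 → 2; minimax = 2.
Since maximin = minimax = 2, there is a saddle point and the value is 2.

2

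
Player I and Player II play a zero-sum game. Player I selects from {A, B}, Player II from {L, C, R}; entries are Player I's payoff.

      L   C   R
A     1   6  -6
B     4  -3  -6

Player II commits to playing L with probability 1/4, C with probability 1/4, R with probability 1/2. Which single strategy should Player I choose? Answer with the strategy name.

Expected payoff of A: (1/4)·1 + (1/4)·6 + (1/2)·(-6) = -5/4.
Expected payoff of B: (1/4)·4 + (1/4)·(-3) + (1/2)·(-6) = -11/4.
The largest is -5/4, so Player I's best response is A.

A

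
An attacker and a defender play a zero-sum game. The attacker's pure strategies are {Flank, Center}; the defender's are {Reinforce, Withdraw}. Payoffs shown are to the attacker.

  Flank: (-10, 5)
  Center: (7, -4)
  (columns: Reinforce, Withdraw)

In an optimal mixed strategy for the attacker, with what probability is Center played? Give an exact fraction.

Row minima: Flank → -10, Center → -4; maximin = -4.
Column maxima: Reinforce → 7, Withdraw → 5; minimax = 5.
-4 ≠ 5, so there is no saddle point; optimal play is mixed.
Let the attacker play Flank with probability p. Expected payoff against Reinforce: (-10)p + 7(1−p) = −17p + 7; against Withdraw: 5p + (-4)(1−p) = 9p − 4.
Setting these equal: −17p + 7 = 9p − 4 ⇒ −26p = -11 ⇒ p = 11/26, and the value is (-17)·(11/26) + 7 = -5/26.
For the defender: with q = P(Reinforce), equating Flank's and Center's payoffs gives −15q + 5 = 11q − 4 ⇒ q = 9/26.

15/26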